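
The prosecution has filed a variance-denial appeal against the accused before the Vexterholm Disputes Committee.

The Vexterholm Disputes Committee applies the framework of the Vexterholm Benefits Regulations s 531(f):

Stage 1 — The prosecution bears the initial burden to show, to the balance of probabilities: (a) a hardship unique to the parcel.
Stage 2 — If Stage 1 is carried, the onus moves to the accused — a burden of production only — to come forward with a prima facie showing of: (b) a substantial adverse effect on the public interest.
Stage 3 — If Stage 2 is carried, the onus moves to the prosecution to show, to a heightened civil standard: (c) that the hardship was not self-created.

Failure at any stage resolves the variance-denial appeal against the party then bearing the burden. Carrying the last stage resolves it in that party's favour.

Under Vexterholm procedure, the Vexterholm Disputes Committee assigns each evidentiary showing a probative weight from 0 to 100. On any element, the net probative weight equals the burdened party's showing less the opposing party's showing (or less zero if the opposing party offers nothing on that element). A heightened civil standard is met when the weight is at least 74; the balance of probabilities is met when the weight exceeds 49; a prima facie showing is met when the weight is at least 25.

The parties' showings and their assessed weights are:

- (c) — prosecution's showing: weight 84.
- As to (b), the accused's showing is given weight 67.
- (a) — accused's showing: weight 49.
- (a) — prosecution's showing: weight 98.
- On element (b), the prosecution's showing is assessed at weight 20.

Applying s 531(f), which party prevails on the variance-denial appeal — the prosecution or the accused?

accused

Stage 1 (prosecution, the balance of probabilities, weight exceeds 49): (a) net 98−49=49 ≤ 49 — fails.
  The prosecution does not carry Stage 1.
The accused prevails.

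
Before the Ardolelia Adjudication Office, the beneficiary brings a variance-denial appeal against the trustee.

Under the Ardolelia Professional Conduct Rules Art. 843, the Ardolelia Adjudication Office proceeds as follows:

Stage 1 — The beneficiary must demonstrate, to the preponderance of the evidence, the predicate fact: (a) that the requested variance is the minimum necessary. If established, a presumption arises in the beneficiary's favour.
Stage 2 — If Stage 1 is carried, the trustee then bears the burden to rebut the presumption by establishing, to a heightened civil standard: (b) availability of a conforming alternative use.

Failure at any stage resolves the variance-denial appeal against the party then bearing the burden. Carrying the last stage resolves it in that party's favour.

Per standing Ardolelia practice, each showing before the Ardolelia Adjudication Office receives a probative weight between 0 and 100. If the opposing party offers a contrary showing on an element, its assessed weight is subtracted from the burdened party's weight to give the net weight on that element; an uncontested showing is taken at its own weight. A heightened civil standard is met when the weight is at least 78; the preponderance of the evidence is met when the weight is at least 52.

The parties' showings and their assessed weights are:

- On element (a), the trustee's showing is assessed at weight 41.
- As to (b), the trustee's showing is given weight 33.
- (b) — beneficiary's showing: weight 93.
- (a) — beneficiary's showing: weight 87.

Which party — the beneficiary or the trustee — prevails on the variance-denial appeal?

Stage 1 (beneficiary, the preponderance of the evidence, weight is at least 52): (a) net 87−41=46 < 52 — fails.
  Not every element is met, so the beneficiary fails to carry Stage 1.
The trustee prevails.

trustee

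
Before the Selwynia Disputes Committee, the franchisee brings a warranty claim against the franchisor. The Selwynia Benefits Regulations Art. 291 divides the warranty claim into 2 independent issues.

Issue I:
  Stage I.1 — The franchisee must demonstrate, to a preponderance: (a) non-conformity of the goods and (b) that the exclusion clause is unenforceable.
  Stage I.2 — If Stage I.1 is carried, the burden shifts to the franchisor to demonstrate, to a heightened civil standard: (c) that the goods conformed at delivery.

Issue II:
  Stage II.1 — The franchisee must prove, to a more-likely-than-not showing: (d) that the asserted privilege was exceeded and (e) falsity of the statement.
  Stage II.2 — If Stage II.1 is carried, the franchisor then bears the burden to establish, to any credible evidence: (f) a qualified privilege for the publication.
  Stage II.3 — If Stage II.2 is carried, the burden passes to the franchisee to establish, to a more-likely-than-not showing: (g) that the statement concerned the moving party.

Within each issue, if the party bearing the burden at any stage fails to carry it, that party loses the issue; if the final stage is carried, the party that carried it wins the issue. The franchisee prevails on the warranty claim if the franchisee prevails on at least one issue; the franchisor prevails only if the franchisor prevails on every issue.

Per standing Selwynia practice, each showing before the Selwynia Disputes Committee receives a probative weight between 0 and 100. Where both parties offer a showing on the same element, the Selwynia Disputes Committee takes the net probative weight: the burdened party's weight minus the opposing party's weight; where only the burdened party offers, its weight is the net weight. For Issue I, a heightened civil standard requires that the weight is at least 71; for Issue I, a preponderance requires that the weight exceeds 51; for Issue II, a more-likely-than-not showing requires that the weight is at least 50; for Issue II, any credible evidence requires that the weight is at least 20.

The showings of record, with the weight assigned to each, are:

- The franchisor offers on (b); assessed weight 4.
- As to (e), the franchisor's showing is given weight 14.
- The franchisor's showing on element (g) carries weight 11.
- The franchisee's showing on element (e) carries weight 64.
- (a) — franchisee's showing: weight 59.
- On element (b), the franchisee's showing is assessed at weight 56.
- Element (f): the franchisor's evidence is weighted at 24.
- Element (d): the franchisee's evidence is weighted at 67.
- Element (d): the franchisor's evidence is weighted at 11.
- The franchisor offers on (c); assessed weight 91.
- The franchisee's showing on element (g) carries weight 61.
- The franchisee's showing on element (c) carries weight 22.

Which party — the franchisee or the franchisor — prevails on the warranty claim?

franchisee

— Issue I —
Stage I.1 (franchisee, a preponderance, weight exceeds 51): (a) 59 > 51 — meets; (b) net 56−4=52 > 51 — meets.
  The franchisee carries Stage I.1; the franchisor now bears the burden.
Stage I.2 (franchisor, a heightened civil standard, weight is at least 71): (c) net 91−22=69 < 71 — fails.
  Not every element is met, so the franchisor fails to carry Stage I.2.
So the franchisee prevails on this issue.
— Issue II —
Stage II.1 (franchisee, a more-likely-than-not showing, weight is at least 50): (d) net 67−11=56 ≥ 50 — meets; (e) net 64−14=50 ≥ 50 — meets.
  Stage II.1 is satisfied; the onus moves to the franchisor.
Stage II.2 (franchisor, any credible evidence, weight is at least 20): (f) 24 ≥ 20 — meets.
  Stage II.2 carried; the burden shifts to the franchisee.
Stage II.3 (franchisee, a more-likely-than-not showing, weight is at least 50): (g) net 61−11=50 ≥ 50 — meets.
  The franchisee carries the last stage.
Every stage carried; the franchisee prevails on this issue.
Per-issue: Issue I → franchisee; Issue II → franchisee. The franchisee must prevail on at least one issue; overall, the franchisee prevails.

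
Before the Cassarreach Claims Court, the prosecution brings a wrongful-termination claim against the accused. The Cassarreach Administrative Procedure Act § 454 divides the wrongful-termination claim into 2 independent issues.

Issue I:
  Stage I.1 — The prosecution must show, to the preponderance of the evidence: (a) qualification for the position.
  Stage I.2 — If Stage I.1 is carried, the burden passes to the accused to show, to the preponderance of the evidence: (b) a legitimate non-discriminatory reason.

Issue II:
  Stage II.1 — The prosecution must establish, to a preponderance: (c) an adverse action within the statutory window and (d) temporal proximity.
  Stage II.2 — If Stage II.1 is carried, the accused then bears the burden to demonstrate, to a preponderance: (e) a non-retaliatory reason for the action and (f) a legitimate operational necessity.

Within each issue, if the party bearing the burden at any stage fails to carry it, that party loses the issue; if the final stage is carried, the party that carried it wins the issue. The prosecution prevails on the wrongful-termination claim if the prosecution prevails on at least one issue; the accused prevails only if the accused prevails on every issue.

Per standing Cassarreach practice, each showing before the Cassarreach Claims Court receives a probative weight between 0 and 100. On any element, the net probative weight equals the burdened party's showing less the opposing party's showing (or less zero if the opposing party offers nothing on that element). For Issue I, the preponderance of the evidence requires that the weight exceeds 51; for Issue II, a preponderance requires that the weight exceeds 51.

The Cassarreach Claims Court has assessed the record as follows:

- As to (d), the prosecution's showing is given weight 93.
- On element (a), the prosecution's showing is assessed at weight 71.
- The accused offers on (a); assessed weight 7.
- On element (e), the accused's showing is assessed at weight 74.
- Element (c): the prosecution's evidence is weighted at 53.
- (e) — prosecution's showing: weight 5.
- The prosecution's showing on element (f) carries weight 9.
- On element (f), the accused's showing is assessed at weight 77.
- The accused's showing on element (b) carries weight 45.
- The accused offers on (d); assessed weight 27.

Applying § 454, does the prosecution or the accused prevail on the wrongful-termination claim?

prosecution

— Issue I —
Stage I.1 (prosecution, the preponderance of the evidence, weight exceeds 51): (a) net 71−7=64 > 51 — meets.
  Stage I.1 carried; the burden shifts to the accused.
Stage I.2 (accused, the preponderance of the evidence, weight exceeds 51): (b) 45 ≤ 51 — fails.
  The accused does not carry Stage I.2.
So the prosecution prevails on this issue.
— Issue II —
At Stage II.1 the prosecution must meet a preponderance (weight exceeds 51): on (c) the weight is 53, which does exceed 51, so (c) meets the standard; on (d) the weight is 93 less the opposing 27 gives net 66, which does exceed 51, so (d) meets the standard.
  The prosecution carries Stage II.1; the accused now bears the burden.
At Stage II.2 the accused must meet a preponderance (weight exceeds 51): on (e) the weight is 74 less the opposing 5 gives net 69, > 51, so (e) meets the standard; on (f) the weight is 77 less the opposing 9 gives net 68, which does exceed 51, so (f) meets the standard.
  All elements met at the final stage.
Every stage carried; the accused prevails on this issue.
Per-issue: Issue I → prosecution; Issue II → accused. The prosecution must prevail on at least one issue; overall, the prosecution prevails.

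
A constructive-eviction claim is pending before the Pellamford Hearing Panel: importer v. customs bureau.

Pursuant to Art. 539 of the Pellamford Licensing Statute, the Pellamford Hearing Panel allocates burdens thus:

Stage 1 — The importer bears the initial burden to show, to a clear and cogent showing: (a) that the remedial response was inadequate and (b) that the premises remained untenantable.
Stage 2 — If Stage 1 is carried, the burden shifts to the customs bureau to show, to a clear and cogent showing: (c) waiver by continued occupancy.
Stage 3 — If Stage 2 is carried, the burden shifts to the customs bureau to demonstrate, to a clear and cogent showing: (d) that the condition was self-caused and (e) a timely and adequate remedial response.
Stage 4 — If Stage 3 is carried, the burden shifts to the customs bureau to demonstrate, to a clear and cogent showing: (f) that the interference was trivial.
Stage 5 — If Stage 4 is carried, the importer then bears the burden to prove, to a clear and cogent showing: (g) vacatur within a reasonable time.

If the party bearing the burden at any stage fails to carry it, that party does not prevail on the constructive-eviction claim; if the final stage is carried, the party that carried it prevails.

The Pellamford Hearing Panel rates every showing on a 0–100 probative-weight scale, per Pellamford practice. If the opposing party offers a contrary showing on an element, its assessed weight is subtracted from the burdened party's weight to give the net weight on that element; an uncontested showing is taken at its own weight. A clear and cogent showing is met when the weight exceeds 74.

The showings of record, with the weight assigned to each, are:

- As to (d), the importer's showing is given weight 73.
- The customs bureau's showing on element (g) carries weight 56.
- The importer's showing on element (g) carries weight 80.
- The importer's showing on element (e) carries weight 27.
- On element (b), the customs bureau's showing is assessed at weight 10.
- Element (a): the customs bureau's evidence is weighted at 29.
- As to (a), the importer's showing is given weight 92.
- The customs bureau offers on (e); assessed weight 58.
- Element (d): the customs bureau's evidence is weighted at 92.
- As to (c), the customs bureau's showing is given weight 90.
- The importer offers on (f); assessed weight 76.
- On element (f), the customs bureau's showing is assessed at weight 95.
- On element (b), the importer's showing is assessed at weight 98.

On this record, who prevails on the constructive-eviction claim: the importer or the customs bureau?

customs bureau

Stage 1 (importer, a clear and cogent showing, weight exceeds 74): (a) net 92−29=63 ≤ 74 — fails; (b) net 98−10=88 > 74 — meets.
  Not every element is met, so the importer fails to carry Stage 1.
So the customs bureau prevails.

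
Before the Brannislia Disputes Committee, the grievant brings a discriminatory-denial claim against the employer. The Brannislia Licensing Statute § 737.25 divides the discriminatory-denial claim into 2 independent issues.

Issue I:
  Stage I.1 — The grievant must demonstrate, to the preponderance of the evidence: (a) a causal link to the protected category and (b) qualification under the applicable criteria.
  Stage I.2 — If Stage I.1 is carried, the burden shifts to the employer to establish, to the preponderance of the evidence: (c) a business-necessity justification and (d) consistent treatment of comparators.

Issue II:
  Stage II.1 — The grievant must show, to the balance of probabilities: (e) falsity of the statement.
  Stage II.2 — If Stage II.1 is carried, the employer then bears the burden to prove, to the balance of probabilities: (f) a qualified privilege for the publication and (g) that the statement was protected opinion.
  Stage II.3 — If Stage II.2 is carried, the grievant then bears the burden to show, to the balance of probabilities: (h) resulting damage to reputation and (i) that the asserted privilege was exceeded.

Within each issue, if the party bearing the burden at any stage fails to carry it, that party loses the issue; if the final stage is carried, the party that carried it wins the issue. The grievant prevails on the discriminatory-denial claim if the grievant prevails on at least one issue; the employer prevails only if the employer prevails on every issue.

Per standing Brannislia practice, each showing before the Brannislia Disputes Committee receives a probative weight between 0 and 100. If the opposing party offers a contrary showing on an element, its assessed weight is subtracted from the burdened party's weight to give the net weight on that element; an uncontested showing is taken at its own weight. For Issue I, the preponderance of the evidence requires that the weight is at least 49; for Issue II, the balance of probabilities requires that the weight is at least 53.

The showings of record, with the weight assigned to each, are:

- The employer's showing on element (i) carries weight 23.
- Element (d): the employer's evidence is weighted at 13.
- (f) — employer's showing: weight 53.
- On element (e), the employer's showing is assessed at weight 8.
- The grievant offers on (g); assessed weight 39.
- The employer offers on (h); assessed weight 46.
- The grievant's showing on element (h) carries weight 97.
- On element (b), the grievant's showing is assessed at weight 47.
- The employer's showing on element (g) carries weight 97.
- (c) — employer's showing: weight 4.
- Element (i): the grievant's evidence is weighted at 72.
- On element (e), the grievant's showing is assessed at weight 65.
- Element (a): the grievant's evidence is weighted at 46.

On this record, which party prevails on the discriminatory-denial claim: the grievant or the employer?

employer

— Issue I —
Stage I.1 (grievant, the preponderance of the evidence, weight is at least 49): (a) 46 < 49 — fails; (b) 47 < 49 — fails.
  The grievant does not carry Stage I.1.
So the employer prevails on this issue.
— Issue II —
Stage II.1 (grievant, the balance of probabilities, weight is at least 53): (e) net 65−8=57 ≥ 53 — meets.
  Stage II.1 carried; the burden shifts to the employer.
Stage II.2 (employer, the balance of probabilities, weight is at least 53): (f) 53 ≥ 53 — meets; (g) net 97−39=58 ≥ 53 — meets.
  All elements met. The burden passes to the grievant.
Stage II.3 (grievant, the balance of probabilities, weight is at least 53): (h) net 97−46=51 < 53 — fails; (i) net 72−23=49 < 53 — fails.
  Not every element is met, so the grievant fails to carry Stage II.3.
The analysis ends at Stage II.3; the employer prevails on this issue.
Per-issue: Issue I → employer; Issue II → employer. The grievant must prevail on at least one issue; overall, the employer prevails.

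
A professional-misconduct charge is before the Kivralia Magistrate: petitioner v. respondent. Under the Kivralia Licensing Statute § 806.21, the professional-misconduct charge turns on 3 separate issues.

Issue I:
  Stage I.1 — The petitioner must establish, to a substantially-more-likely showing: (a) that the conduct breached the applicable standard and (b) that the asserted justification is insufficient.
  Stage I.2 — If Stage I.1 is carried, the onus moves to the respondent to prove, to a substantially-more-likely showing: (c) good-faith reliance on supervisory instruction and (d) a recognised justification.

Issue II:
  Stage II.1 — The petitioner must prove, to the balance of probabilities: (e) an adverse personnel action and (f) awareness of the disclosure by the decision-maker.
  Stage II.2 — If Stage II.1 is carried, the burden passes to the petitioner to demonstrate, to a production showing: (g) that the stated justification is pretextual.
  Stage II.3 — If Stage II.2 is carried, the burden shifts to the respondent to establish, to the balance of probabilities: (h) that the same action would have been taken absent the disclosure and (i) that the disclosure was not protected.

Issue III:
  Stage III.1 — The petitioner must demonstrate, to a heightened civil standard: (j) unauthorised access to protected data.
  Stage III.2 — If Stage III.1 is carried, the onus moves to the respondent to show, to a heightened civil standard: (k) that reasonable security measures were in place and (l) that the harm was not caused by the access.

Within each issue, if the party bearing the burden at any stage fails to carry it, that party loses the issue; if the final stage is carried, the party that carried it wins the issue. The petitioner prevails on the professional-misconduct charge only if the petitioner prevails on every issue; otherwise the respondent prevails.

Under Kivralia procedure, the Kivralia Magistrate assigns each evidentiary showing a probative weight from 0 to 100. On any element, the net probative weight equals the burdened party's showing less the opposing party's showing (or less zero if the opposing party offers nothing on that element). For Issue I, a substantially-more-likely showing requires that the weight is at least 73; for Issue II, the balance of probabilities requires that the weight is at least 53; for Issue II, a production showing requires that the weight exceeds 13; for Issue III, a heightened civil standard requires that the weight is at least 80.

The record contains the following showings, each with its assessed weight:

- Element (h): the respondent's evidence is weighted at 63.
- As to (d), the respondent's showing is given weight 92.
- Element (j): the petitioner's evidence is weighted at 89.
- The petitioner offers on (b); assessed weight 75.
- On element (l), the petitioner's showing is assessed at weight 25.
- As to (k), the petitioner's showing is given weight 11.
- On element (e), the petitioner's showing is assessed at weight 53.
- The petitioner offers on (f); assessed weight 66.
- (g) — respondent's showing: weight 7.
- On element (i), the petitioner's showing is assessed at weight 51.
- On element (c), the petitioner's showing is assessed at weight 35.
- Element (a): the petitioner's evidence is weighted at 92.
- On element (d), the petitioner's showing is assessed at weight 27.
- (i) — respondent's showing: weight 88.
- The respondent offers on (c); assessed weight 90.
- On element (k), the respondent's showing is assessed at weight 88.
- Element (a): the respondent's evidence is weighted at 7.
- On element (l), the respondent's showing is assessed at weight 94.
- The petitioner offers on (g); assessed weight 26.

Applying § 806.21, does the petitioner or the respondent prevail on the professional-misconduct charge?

petitioner

— Issue I —
Stage I.1 — burden on petitioner; standard: a substantially-more-likely showing (weight is at least 73).
    (a): 92 − 7 = 85 ≥ 73 [met]
    (b): 75 ≥ 73 [met]
  The petitioner carries Stage I.1; the respondent now bears the burden.
Stage I.2 — burden on respondent; standard: a substantially-more-likely showing (weight is at least 73).
    (c): 90 − 35 = 55 < 73 [not met]
    (d): 92 − 27 = 65 < 73 [not met]
  Stage I.2 not carried; the respondent fails its burden.
So the petitioner prevails on this issue.
— Issue II —
At Stage II.1 the petitioner must meet the balance of probabilities (weight is at least 53): on (e) the weight is 53, which does reach 53, so (e) meets the standard; on (f) the weight is 66, ≥ 53, so (f) meets the standard.
  Stage II.1 carried; the burden remains with the petitioner.
At Stage II.2 the petitioner must meet a production showing (weight exceeds 13): on (g) the weight is 26 less the opposing 7 gives net 19, which does exceed 13, so (g) meets the standard.
  Stage II.2 carried; the burden shifts to the respondent.
At Stage II.3 the respondent must meet the balance of probabilities (weight is at least 53): on (h) the weight is 63, ≥ 53, so (h) meets the standard; on (i) the weight is 88 less the opposing 51 gives net 37, < 53, so (i) does not meet the standard.
  Stage II.3 not carried; the respondent fails its burden.
The analysis ends at Stage II.3; the petitioner prevails on this issue.
— Issue III —
Stage III.1 — burden on petitioner; standard: a heightened civil standard (weight is at least 80).
    (j): 89 ≥ 80 [met]
  Stage III.1 carried; the burden shifts to the respondent.
Stage III.2 — burden on respondent; standard: a heightened civil standard (weight is at least 80).
    (k): 88 − 11 = 77 < 80 [not met]
    (l): 94 − 25 = 69 < 80 [not met]
  The respondent does not carry Stage III.2.
The analysis ends at Stage III.2; the petitioner prevails on this issue.
Per-issue: Issue I → petitioner; Issue II → petitioner; Issue III → petitioner. The petitioner must prevail on every issue; overall, the petitioner prevails.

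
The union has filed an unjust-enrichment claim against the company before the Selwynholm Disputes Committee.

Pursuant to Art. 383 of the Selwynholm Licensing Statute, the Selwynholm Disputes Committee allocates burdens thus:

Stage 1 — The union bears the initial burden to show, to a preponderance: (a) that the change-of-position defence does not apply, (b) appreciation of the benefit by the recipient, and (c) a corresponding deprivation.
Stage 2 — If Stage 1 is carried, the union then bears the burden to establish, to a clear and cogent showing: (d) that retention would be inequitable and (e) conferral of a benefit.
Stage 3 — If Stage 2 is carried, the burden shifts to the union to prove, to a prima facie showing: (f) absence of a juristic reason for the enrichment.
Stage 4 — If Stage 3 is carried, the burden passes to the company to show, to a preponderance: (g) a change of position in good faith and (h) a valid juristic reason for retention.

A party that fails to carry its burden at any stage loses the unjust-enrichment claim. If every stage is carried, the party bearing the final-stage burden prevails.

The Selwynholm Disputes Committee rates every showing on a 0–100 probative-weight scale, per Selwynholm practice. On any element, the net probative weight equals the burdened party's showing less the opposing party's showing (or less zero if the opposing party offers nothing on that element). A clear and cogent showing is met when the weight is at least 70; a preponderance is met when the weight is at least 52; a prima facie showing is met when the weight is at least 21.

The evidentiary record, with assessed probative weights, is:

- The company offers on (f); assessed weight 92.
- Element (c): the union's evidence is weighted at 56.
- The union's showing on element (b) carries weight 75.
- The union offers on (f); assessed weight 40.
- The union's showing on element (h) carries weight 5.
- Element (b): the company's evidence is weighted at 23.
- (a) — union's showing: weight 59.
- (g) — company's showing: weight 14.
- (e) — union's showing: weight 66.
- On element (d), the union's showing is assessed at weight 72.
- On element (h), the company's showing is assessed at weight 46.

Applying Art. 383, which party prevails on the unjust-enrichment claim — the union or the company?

company

Stage 1 — burden on union; standard: a preponderance (weight is at least 52).
    (a): 59 ≥ 52 [met]
    (b): 75 − 23 = 52 ≥ 52 [met]
    (c): 56 ≥ 52 [met]
  Stage 1 carried; the burden remains with the union.
Stage 2 — burden on union; standard: a clear and cogent showing (weight is at least 70).
    (d): 72 ≥ 70 [met]
    (e): 66 < 70 [not met]
  Stage 2 not carried; the union fails its burden.
The company prevails.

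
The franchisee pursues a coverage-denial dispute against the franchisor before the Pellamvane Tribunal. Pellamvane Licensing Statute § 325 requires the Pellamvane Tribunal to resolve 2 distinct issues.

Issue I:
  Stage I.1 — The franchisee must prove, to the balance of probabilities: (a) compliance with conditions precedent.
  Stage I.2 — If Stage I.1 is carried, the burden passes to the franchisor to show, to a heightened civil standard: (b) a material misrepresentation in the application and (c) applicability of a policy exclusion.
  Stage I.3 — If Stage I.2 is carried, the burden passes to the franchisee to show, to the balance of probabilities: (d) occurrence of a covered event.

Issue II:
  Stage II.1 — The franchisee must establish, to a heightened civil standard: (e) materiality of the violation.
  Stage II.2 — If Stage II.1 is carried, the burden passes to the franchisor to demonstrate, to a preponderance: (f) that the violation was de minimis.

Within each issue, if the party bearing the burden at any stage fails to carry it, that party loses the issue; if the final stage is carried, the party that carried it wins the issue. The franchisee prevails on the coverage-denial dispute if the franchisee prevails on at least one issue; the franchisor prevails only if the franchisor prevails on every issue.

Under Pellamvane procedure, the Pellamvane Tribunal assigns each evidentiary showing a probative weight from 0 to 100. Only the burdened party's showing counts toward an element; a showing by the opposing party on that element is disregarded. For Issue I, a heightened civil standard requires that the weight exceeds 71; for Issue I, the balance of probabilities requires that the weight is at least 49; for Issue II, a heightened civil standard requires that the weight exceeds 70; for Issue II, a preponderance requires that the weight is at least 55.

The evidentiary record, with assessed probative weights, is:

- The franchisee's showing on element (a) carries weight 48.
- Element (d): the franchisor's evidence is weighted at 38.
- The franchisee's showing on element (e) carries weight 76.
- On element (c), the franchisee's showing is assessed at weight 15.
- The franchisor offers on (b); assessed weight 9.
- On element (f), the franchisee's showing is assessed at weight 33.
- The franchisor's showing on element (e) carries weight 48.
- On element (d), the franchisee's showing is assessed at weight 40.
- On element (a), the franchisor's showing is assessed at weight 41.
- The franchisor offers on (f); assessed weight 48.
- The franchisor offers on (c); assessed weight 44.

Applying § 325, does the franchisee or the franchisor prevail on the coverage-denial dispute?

— Issue I —
Stage I.1 (franchisee, the balance of probabilities, weight is at least 49): (a) 48 (franchisor's 41 disregarded) < 49 — fails.
  Stage I.1 not carried; the franchisee fails its burden.
The franchisor prevails on this issue.
— Issue II —
Stage II.1 (franchisee, a heightened civil standard, weight exceeds 70): (e) 76 (franchisor's 48 disregarded) > 70 — meets.
  Stage II.1 is satisfied; the onus moves to the franchisor.
Stage II.2 (franchisor, a preponderance, weight is at least 55): (f) 48 (franchisee's 33 disregarded) < 55 — fails.
  Stage II.2 not carried; the franchisor fails its burden.
The analysis ends at Stage II.2; the franchisee prevails on this issue.
Per-issue: Issue I → franchisor; Issue II → franchisee. The franchisee must prevail on at least one issue; overall, the franchisee prevails.

franchisee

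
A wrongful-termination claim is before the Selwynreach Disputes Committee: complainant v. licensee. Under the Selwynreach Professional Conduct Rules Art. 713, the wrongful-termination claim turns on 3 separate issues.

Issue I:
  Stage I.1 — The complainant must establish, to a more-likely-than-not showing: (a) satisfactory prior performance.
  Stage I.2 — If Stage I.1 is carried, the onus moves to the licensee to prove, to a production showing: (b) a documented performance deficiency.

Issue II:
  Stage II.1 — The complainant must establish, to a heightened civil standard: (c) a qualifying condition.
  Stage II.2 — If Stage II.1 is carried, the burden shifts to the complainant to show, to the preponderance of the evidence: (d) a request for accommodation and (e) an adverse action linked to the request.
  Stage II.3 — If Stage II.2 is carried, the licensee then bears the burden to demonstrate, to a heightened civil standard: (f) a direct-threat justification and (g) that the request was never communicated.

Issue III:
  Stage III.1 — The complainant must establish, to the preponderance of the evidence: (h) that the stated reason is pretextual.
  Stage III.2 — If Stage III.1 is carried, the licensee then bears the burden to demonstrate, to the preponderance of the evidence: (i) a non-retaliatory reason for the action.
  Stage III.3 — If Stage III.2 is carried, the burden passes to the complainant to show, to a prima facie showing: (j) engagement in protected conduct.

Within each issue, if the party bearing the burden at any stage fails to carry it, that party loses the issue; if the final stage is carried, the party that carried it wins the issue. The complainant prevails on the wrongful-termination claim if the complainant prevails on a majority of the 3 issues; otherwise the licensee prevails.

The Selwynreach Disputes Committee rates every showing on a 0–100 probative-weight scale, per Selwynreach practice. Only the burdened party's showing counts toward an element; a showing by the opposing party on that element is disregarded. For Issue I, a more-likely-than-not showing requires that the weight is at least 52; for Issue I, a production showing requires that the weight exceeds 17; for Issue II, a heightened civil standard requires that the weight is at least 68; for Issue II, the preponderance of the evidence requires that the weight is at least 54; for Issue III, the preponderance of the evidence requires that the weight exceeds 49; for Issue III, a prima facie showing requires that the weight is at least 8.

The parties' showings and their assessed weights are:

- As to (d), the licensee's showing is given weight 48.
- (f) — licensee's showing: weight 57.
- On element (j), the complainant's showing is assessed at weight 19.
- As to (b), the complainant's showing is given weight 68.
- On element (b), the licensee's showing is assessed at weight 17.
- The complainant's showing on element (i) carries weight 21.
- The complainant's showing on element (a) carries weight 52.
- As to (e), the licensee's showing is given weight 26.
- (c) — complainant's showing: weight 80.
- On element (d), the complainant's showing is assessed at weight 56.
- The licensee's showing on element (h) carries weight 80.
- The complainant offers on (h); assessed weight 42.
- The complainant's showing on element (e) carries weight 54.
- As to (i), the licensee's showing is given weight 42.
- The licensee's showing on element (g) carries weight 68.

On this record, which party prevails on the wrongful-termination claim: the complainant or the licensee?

complainant

— Issue I —
At Stage I.1 the complainant must meet a more-likely-than-not showing (weight is at least 52): on (a) the weight is 52, ≥ 52, so (a) meets the standard.
  Stage I.1 carried; the burden shifts to the licensee.
At Stage I.2 the licensee must meet a production showing (weight exceeds 17): on (b) the weight is 17 (the complainant's 68 is given no effect), ≤ 17, so (b) does not meet the standard.
  Not every element is met, so the licensee fails to carry Stage I.2.
The analysis ends at Stage I.2; the complainant prevails on this issue.
— Issue II —
Stage II.1 — burden on complainant; standard: a heightened civil standard (weight is at least 68).
    (c): 80 ≥ 68 [met]
  Stage II.1 carried; the burden remains with the complainant.
Stage II.2 — burden on complainant; standard: the preponderance of the evidence (weight is at least 54).
    (d): 56 (licensee's 48 disregarded) ≥ 54 [met]
    (e): 54 (licensee's 26 disregarded) ≥ 54 [met]
  Stage II.2 carried; the burden shifts to the licensee.
Stage II.3 — burden on licensee; standard: a heightened civil standard (weight is at least 68).
    (f): 57 < 68 [not met]
    (g): 68 ≥ 68 [met]
  The licensee does not carry Stage II.3.
The analysis ends at Stage II.3; the complainant prevails on this issue.
— Issue III —
At Stage III.1 the complainant must meet the preponderance of the evidence (weight exceeds 49): on (h) the weight is 42 (the licensee's 80 is given no effect), ≤ 49, so (h) does not meet the standard.
  Not every element is met, so the complainant fails to carry Stage III.1.
The analysis ends at Stage III.1; the licensee prevails on this issue.
Per-issue: Issue I → complainant; Issue II → complainant; Issue III → licensee. The complainant must prevail on a majority of issues; overall, the complainant prevails.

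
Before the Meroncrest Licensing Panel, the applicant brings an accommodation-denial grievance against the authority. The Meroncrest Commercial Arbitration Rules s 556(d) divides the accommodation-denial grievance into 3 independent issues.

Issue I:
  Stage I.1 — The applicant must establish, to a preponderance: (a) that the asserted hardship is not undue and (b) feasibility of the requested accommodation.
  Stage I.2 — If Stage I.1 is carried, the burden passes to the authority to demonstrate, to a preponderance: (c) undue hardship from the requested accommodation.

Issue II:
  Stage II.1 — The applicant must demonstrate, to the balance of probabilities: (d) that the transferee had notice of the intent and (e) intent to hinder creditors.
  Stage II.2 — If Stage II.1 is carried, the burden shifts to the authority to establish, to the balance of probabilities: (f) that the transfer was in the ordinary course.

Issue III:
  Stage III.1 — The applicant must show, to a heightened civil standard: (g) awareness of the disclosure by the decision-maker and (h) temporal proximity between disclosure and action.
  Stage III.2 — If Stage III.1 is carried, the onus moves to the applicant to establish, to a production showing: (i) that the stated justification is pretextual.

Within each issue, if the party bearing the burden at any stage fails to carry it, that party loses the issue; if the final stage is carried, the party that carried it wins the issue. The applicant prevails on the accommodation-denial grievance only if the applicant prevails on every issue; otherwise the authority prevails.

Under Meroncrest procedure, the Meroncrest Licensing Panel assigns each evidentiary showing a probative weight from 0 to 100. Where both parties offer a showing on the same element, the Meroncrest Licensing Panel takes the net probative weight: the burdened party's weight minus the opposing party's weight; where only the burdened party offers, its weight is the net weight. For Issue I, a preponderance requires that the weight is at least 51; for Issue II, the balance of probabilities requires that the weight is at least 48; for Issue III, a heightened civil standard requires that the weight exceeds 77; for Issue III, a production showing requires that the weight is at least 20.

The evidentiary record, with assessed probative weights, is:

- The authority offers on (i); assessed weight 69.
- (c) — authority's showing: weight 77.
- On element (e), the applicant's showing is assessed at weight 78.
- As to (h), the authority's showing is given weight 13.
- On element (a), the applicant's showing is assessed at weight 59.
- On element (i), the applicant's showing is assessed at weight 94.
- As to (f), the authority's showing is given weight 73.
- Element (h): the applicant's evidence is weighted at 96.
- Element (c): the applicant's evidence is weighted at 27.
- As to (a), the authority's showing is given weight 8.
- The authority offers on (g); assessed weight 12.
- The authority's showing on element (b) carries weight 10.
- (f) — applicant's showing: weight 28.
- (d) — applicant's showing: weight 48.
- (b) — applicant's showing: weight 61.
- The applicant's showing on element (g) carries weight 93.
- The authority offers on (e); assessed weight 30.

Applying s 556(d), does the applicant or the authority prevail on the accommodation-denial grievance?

applicant

— Issue I —
At Stage I.1 the applicant must meet a preponderance (weight is at least 51): on (a) the weight is 59 less the opposing 8 gives net 51, ≥ 51, so (a) meets the standard; on (b) the weight is 61 less the opposing 10 gives net 51, which does reach 51, so (b) meets the standard.
  All elements met. The burden passes to the authority.
At Stage I.2 the authority must meet a preponderance (weight is at least 51): on (c) the weight is 77 less the opposing 27 gives net 50, < 51, so (c) does not meet the standard.
  Not every element is met, so the authority fails to carry Stage I.2.
The analysis ends at Stage I.2; the applicant prevails on this issue.
— Issue II —
At Stage II.1 the applicant must meet the balance of probabilities (weight is at least 48): on (d) the weight is 48, which does reach 48, so (d) meets the standard; on (e) the weight is 78 less the opposing 30 gives net 48, which does reach 48, so (e) meets the standard.
  All elements met. The burden passes to the authority.
At Stage II.2 the authority must meet the balance of probabilities (weight is at least 48): on (f) the weight is 73 less the opposing 28 gives net 45, < 48, so (f) does not meet the standard.
  Stage II.2 not carried; the authority fails its burden.
The analysis ends at Stage II.2; the applicant prevails on this issue.
— Issue III —
Stage III.1 — burden on applicant; standard: a heightened civil standard (weight exceeds 77).
    (g): 93 − 12 = 81 > 77 [met]
    (h): 96 − 13 = 83 > 77 [met]
  All elements met. The applicant retains the burden for Stage III.2.
Stage III.2 — burden on applicant; standard: a production showing (weight is at least 20).
    (i): 94 − 69 = 25 ≥ 20 [met]
  All elements met at the final stage.
Every stage carried; the applicant prevails on this issue.
Per-issue: Issue I → applicant; Issue II → applicant; Issue III → applicant. The applicant must prevail on every issue; overall, the applicant prevails.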